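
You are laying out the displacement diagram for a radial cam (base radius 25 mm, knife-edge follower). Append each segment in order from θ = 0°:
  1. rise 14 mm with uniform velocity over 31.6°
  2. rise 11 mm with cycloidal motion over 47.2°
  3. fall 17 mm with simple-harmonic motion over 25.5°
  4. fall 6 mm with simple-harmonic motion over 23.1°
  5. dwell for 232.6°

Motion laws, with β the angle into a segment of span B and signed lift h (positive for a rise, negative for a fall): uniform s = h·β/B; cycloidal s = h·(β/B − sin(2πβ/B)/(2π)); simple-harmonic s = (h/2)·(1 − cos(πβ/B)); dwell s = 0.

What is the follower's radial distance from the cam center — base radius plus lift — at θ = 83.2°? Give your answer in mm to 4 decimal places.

seg 1 [0°–31.6°] uniform, h=14: full span → s += 14 → s = 14.0000
seg 2 [31.6°–78.8°] cycloidal, h=11: full span → s += 11 → s = 25.0000
seg 3 [78.8°–104.3°] simple-harmonic, h=-17: θ=83.2° here. β=4.4, B=25.5. -17/2·(1 − cos(π·0.1725)) = -1.2186 → s = 23.7814
radial distance = base radius + s = 25 + 23.7814 = 48.7814

48.7814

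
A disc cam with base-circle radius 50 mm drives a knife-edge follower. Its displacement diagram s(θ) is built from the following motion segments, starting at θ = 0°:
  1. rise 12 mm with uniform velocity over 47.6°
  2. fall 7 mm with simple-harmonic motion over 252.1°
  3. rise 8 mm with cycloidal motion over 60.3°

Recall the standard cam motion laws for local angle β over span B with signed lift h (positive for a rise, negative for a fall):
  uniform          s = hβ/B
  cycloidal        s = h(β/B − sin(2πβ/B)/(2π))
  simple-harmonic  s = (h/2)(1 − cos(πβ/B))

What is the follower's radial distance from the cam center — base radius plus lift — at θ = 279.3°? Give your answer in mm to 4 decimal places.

seg 1 [0°–47.6°] uniform, h=12: full span → s += 12 → s = 12.0000
seg 2 [47.6°–299.7°] simple-harmonic, h=-7: θ=279.3° here. β=231.7, B=252.1. -7/2·(1 − cos(π·0.9191)) = -6.8875 → s = 5.1125
radial distance = base radius + s = 50 + 5.1125 = 55.1125

55.1125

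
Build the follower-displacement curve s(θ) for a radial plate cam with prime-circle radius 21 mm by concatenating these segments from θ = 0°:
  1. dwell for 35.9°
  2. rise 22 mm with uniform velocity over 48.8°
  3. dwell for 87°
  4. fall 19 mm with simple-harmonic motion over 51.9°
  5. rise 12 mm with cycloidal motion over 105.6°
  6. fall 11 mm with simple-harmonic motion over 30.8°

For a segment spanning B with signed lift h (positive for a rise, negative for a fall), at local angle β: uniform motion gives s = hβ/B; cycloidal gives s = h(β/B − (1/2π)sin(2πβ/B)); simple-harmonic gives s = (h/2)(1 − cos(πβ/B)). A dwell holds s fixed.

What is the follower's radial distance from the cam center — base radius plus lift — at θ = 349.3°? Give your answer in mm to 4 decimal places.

seg 1 [0°–35.9°] dwell: s stays 0.0000
seg 2 [35.9°–84.7°] uniform, h=22: full span → s += 22 → s = 22.0000
seg 3 [84.7°–171.7°] dwell: s stays 22.0000
seg 4 [171.7°–223.6°] simple-harmonic, h=-19: full span → s += -19 → s = 3.0000
seg 5 [223.6°–329.2°] cycloidal, h=12: full span → s += 12 → s = 15.0000
seg 6 [329.2°–360°] simple-harmonic, h=-11: θ=349.3° here. β=20.1, B=30.8. -11/2·(1 − cos(π·0.6526)) = -8.0369 → s = 6.9631
radial distance = base radius + s = 21 + 6.9631 = 27.9631

27.9631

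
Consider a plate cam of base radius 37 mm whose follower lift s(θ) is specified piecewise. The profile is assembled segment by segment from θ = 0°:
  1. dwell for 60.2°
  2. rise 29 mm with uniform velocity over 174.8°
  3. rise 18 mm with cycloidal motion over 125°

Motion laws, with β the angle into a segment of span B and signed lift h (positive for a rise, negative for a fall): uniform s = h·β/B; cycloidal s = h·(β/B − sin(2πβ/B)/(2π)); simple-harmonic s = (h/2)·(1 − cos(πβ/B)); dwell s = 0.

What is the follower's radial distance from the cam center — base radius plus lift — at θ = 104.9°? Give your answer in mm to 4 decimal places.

seg 1 [0°–60.2°] dwell: s stays 0.0000
seg 2 [60.2°–235°] uniform, h=29: θ=104.9° here. β=44.7, B=174.8. 29·44.7/174.8 = 7.4159 → s = 7.4159
radial distance = base radius + s = 37 + 7.4159 = 44.4159

44.4159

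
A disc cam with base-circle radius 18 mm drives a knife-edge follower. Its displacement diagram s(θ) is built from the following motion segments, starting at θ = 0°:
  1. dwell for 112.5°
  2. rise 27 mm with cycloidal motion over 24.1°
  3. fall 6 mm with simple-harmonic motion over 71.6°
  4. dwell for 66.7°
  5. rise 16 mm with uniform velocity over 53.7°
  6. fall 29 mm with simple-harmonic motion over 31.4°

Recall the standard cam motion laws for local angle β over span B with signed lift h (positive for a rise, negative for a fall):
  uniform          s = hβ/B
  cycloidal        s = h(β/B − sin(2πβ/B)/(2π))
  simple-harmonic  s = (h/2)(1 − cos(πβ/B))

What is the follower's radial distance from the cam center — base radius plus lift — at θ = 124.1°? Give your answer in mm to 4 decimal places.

seg 1 [0°–112.5°] dwell: s stays 0.0000
seg 2 [112.5°–136.6°] cycloidal, h=27: θ=124.1° here. β=11.6, B=24.1. 27·(0.4813 − sin(2π·0.4813)/(2π)) = 12.4929 → s = 12.4929
radial distance = base radius + s = 18 + 12.4929 = 30.4929

30.4929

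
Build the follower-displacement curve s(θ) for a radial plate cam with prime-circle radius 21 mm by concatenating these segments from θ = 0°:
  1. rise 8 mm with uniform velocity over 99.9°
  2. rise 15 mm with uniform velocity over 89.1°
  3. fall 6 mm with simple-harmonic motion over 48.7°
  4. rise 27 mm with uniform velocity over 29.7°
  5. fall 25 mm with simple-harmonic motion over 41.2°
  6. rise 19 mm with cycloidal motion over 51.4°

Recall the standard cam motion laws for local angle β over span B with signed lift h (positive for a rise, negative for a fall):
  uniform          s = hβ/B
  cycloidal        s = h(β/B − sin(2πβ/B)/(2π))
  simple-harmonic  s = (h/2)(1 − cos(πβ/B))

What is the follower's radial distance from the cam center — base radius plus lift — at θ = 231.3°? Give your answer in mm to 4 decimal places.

seg 1 [0°–99.9°] uniform, h=8: full span → s += 8 → s = 8.0000
seg 2 [99.9°–189°] uniform, h=15: full span → s += 15 → s = 23.0000
seg 3 [189°–237.7°] simple-harmonic, h=-6: θ=231.3° here. β=42.3, B=48.7. -6/2·(1 − cos(π·0.8686)) = -5.7479 → s = 17.2521
radial distance = base radius + s = 21 + 17.2521 = 38.2521

38.2521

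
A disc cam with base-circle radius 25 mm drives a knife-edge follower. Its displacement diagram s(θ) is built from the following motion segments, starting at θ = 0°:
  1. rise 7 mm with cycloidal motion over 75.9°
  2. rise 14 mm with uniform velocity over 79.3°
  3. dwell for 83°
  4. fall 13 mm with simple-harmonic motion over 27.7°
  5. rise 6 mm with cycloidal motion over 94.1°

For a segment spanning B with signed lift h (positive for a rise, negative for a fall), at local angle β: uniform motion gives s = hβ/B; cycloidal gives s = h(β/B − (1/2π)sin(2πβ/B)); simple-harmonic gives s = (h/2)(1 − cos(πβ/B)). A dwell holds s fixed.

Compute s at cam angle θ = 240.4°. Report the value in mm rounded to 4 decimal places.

seg 1 [0°–75.9°] cycloidal, h=7: full span → s += 7 → s = 7.0000
seg 2 [75.9°–155.2°] uniform, h=14: full span → s += 14 → s = 21.0000
seg 3 [155.2°–238.2°] dwell: s stays 21.0000
seg 4 [238.2°–265.9°] simple-harmonic, h=-13: θ=240.4° here. β=2.2, B=27.7. -13/2·(1 − cos(π·0.0794)) = -0.2013 → s = 20.7987

20.7987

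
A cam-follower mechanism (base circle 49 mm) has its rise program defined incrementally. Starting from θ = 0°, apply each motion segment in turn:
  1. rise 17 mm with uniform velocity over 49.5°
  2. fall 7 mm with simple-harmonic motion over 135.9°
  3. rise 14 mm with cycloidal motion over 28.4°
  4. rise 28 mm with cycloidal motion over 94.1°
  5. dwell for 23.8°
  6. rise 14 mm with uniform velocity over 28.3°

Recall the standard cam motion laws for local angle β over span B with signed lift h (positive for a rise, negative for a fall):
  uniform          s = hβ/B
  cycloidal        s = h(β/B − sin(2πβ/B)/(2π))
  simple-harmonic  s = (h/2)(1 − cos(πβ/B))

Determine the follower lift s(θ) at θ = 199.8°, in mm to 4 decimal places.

seg 1 [0°–49.5°] uniform, h=17: full span → s += 17 → s = 17.0000
seg 2 [49.5°–185.4°] simple-harmonic, h=-7: full span → s += -7 → s = 10.0000
seg 3 [185.4°–213.8°] cycloidal, h=14: θ=199.8° here. β=14.4, B=28.4. 14·(0.5070 − sin(2π·0.5070)/(2π)) = 7.1972 → s = 17.1972

17.1972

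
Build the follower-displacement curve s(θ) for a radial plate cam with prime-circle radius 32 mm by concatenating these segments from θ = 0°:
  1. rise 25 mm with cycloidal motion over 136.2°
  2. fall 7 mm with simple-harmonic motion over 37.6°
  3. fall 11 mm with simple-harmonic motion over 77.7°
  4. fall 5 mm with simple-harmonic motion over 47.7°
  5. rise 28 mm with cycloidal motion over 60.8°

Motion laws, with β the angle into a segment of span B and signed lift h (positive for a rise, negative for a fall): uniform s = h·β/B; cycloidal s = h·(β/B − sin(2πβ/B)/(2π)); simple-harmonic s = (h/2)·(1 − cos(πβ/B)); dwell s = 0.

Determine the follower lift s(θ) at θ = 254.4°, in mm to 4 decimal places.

seg 1 [0°–136.2°] cycloidal, h=25: full span → s += 25 → s = 25.0000
seg 2 [136.2°–173.8°] simple-harmonic, h=-7: full span → s += -7 → s = 18.0000
seg 3 [173.8°–251.5°] simple-harmonic, h=-11: full span → s += -11 → s = 7.0000
seg 4 [251.5°–299.2°] simple-harmonic, h=-5: θ=254.4° here. β=2.9, B=47.7. -5/2·(1 − cos(π·0.0608)) = -0.0455 → s = 6.9545

6.9545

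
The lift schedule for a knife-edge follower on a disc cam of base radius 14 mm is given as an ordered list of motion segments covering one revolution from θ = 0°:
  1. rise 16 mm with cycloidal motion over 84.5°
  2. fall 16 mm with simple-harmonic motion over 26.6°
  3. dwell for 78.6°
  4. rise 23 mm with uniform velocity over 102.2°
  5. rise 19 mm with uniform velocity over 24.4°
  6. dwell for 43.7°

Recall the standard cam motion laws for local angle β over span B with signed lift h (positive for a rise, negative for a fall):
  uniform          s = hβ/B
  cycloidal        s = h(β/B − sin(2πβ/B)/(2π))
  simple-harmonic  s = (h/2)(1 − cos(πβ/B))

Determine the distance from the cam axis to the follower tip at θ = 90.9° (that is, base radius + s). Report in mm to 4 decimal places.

seg 1 [0°–84.5°] cycloidal, h=16: full span → s += 16 → s = 16.0000
seg 2 [84.5°–111.1°] simple-harmonic, h=-16: θ=90.9° here. β=6.4, B=26.6. -16/2·(1 − cos(π·0.2406)) = -2.1786 → s = 13.8214
radial distance = base radius + s = 14 + 13.8214 = 27.8214

27.8214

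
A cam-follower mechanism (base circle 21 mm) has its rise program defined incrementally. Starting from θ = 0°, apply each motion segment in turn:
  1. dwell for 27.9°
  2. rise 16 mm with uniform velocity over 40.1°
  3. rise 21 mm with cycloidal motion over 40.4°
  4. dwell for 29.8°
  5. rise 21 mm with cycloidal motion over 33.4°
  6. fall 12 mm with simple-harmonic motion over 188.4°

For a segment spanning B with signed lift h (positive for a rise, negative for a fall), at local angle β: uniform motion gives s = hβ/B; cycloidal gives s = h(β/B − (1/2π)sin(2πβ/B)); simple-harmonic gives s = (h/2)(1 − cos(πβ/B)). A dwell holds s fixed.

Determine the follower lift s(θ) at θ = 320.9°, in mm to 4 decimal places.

seg 1 [0°–27.9°] dwell: s stays 0.0000
seg 2 [27.9°–68°] uniform, h=16: full span → s += 16 → s = 16.0000
seg 3 [68°–108.4°] cycloidal, h=21: full span → s += 21 → s = 37.0000
seg 4 [108.4°–138.2°] dwell: s stays 37.0000
seg 5 [138.2°–171.6°] cycloidal, h=21: full span → s += 21 → s = 58.0000
seg 6 [171.6°–360°] simple-harmonic, h=-12: θ=320.9° here. β=149.3, B=188.4. -12/2·(1 − cos(π·0.7925)) = -10.7692 → s = 47.2308

47.2308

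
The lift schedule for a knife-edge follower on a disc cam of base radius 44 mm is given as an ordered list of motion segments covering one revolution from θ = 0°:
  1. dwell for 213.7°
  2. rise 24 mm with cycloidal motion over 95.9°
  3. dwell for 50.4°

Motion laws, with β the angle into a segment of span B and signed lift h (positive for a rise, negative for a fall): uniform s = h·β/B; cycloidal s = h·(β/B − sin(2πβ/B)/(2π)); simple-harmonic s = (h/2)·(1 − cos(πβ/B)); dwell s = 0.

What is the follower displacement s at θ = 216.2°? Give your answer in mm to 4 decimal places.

seg 1 [0°–213.7°] dwell: s stays 0.0000
seg 2 [213.7°–309.6°] cycloidal, h=24: θ=216.2° here. β=2.5, B=95.9. 24·(0.0261 − sin(2π·0.0261)/(2π)) = 0.0028 → s = 0.0028

0.0028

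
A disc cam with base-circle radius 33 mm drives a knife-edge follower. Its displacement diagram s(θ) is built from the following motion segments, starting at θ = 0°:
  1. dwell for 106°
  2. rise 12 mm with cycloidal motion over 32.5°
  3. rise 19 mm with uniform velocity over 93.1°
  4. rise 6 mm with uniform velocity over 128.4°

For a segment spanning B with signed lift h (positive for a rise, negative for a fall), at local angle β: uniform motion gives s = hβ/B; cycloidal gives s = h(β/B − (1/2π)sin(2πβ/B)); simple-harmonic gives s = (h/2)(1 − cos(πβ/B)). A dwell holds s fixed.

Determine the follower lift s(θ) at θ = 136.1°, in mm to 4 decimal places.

seg 1 [0°–106°] dwell: s stays 0.0000
seg 2 [106°–138.5°] cycloidal, h=12: θ=136.1° here. β=30.1, B=32.5. 12·(0.9262 − sin(2π·0.9262)/(2π)) = 11.9685 → s = 11.9685

11.9685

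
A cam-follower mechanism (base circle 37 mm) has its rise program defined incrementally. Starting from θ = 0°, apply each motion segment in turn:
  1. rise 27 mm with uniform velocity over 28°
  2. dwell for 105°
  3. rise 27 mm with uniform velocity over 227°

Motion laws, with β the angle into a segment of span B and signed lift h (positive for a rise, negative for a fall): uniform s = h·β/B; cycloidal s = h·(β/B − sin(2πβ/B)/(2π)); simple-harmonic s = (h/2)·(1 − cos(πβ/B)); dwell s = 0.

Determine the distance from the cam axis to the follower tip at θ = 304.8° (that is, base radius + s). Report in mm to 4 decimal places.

seg 1 [0°–28°] uniform, h=27: full span → s += 27 → s = 27.0000
seg 2 [28°–133°] dwell: s stays 27.0000
seg 3 [133°–360°] uniform, h=27: θ=304.8° here. β=171.8, B=227. 27·171.8/227 = 20.4344 → s = 47.4344
radial distance = base radius + s = 37 + 47.4344 = 84.4344

84.4344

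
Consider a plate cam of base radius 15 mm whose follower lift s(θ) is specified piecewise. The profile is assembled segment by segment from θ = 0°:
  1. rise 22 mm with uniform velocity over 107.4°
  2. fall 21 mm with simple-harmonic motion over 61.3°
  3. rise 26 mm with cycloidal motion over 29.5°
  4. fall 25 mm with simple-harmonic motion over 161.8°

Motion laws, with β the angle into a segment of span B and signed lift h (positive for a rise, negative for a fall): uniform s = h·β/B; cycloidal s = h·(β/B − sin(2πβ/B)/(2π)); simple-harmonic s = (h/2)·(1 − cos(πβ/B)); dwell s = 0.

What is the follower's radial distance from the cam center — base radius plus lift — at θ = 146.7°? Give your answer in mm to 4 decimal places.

seg 1 [0°–107.4°] uniform, h=22: full span → s += 22 → s = 22.0000
seg 2 [107.4°–168.7°] simple-harmonic, h=-21: θ=146.7° here. β=39.3, B=61.3. -21/2·(1 − cos(π·0.6411)) = -15.0038 → s = 6.9962
radial distance = base radius + s = 15 + 6.9962 = 21.9962

21.9962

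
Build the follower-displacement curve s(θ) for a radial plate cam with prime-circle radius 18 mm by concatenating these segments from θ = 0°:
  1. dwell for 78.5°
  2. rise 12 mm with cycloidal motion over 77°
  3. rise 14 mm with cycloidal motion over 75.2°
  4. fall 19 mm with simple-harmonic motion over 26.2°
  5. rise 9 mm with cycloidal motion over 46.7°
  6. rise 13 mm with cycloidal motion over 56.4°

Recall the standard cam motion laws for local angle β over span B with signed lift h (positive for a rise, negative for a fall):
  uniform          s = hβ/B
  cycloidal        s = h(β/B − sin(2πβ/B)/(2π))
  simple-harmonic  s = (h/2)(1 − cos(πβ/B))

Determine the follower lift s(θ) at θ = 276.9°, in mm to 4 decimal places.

seg 1 [0°–78.5°] dwell: s stays 0.0000
seg 2 [78.5°–155.5°] cycloidal, h=12: full span → s += 12 → s = 12.0000
seg 3 [155.5°–230.7°] cycloidal, h=14: full span → s += 14 → s = 26.0000
seg 4 [230.7°–256.9°] simple-harmonic, h=-19: full span → s += -19 → s = 7.0000
seg 5 [256.9°–303.6°] cycloidal, h=9: θ=276.9° here. β=20, B=46.7. 9·(0.4283 − sin(2π·0.4283)/(2π)) = 3.2304 → s = 10.2304

10.2304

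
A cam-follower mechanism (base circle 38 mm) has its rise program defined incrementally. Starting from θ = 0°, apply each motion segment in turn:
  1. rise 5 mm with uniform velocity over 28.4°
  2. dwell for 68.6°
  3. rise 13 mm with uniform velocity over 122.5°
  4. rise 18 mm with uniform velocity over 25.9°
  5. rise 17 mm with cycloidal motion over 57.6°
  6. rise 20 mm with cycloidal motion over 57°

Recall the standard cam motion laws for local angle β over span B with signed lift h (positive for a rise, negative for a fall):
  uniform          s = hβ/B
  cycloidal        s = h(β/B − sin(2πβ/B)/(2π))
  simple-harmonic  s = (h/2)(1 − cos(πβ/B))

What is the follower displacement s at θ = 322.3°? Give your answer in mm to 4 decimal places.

seg 1 [0°–28.4°] uniform, h=5: full span → s += 5 → s = 5.0000
seg 2 [28.4°–97°] dwell: s stays 5.0000
seg 3 [97°–219.5°] uniform, h=13: full span → s += 13 → s = 18.0000
seg 4 [219.5°–245.4°] uniform, h=18: full span → s += 18 → s = 36.0000
seg 5 [245.4°–303°] cycloidal, h=17: full span → s += 17 → s = 53.0000
seg 6 [303°–360°] cycloidal, h=20: θ=322.3° here. β=19.3, B=57. 20·(0.3386 − sin(2π·0.3386)/(2π)) = 4.0694 → s = 57.0694

57.0694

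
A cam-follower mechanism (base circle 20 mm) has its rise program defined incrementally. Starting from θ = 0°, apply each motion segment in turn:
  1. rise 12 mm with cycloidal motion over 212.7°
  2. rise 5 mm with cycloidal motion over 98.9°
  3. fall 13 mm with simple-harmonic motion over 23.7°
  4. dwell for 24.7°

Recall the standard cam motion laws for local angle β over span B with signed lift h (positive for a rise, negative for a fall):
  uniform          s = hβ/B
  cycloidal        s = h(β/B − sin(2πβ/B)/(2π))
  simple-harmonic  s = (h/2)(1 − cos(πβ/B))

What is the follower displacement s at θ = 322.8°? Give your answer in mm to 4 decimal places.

seg 1 [0°–212.7°] cycloidal, h=12: full span → s += 12 → s = 12.0000
seg 2 [212.7°–311.6°] cycloidal, h=5: full span → s += 5 → s = 17.0000
seg 3 [311.6°–335.3°] simple-harmonic, h=-13: θ=322.8° here. β=11.2, B=23.7. -13/2·(1 − cos(π·0.4726)) = -5.9406 → s = 11.0594

11.0594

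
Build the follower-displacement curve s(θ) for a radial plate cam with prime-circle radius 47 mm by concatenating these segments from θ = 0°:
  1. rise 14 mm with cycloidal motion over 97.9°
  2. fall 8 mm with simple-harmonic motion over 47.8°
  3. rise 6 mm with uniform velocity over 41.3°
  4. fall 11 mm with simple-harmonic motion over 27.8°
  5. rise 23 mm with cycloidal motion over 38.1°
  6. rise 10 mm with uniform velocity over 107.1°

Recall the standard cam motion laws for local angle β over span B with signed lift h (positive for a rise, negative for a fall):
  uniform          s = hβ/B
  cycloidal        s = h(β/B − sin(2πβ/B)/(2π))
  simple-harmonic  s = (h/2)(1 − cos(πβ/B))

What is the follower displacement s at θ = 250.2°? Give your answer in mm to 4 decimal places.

seg 1 [0°–97.9°] cycloidal, h=14: full span → s += 14 → s = 14.0000
seg 2 [97.9°–145.7°] simple-harmonic, h=-8: full span → s += -8 → s = 6.0000
seg 3 [145.7°–187°] uniform, h=6: full span → s += 6 → s = 12.0000
seg 4 [187°–214.8°] simple-harmonic, h=-11: full span → s += -11 → s = 1.0000
seg 5 [214.8°–252.9°] cycloidal, h=23: θ=250.2° here. β=35.4, B=38.1. 23·(0.9291 − sin(2π·0.9291)/(2π)) = 22.9467 → s = 23.9467

23.9467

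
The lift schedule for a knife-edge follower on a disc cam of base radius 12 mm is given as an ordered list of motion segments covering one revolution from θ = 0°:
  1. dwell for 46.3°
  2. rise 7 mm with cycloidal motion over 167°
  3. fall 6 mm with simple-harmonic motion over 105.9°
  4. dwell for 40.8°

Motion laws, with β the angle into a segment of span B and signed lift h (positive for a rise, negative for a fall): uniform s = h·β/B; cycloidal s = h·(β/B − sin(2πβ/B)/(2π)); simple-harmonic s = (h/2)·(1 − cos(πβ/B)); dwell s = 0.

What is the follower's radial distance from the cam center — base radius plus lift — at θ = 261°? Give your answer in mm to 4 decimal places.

seg 1 [0°–46.3°] dwell: s stays 0.0000
seg 2 [46.3°–213.3°] cycloidal, h=7: full span → s += 7 → s = 7.0000
seg 3 [213.3°–319.2°] simple-harmonic, h=-6: θ=261° here. β=47.7, B=105.9. -6/2·(1 − cos(π·0.4504)) = -2.5347 → s = 4.4653
radial distance = base radius + s = 12 + 4.4653 = 16.4653

16.4653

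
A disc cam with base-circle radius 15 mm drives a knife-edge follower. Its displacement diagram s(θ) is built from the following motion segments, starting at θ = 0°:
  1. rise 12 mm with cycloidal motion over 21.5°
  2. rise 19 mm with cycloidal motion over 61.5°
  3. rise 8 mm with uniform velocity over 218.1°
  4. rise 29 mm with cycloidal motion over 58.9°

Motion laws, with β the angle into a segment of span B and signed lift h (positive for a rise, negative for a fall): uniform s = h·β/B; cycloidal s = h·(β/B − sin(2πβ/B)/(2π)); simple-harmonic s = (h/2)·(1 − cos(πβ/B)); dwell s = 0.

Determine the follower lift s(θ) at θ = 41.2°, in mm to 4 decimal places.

seg 1 [0°–21.5°] cycloidal, h=12: full span → s += 12 → s = 12.0000
seg 2 [21.5°–83°] cycloidal, h=19: θ=41.2° here. β=19.7, B=61.5. 19·(0.3203 − sin(2π·0.3203)/(2π)) = 3.3527 → s = 15.3527

15.3527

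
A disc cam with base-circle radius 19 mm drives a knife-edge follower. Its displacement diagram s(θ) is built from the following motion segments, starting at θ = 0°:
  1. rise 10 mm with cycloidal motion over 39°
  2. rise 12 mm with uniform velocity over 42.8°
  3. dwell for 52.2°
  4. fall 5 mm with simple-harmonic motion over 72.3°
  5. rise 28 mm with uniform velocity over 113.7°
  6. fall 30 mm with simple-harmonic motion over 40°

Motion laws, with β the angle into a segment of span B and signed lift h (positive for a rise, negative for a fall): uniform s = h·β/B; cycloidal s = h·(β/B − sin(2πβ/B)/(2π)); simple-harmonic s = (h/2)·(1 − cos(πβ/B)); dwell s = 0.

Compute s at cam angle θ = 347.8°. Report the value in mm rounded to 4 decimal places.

seg 1 [0°–39°] cycloidal, h=10: full span → s += 10 → s = 10.0000
seg 2 [39°–81.8°] uniform, h=12: full span → s += 12 → s = 22.0000
seg 3 [81.8°–134°] dwell: s stays 22.0000
seg 4 [134°–206.3°] simple-harmonic, h=-5: full span → s += -5 → s = 17.0000
seg 5 [206.3°–320°] uniform, h=28: full span → s += 28 → s = 45.0000
seg 6 [320°–360°] simple-harmonic, h=-30: θ=347.8° here. β=27.8, B=40. -30/2·(1 − cos(π·0.6950)) = -23.6251 → s = 21.3749

21.3749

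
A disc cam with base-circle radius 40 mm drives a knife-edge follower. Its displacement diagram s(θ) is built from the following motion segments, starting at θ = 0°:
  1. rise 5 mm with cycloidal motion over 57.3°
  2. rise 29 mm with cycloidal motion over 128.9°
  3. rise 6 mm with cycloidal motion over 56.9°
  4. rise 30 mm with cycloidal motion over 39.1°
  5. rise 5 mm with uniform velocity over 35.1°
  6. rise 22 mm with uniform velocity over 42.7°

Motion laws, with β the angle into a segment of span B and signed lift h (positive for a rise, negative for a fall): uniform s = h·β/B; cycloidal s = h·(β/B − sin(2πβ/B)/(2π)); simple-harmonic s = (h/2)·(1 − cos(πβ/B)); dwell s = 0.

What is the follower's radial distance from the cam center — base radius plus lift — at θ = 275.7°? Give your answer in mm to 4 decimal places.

seg 1 [0°–57.3°] cycloidal, h=5: full span → s += 5 → s = 5.0000
seg 2 [57.3°–186.2°] cycloidal, h=29: full span → s += 29 → s = 34.0000
seg 3 [186.2°–243.1°] cycloidal, h=6: full span → s += 6 → s = 40.0000
seg 4 [243.1°–282.2°] cycloidal, h=30: θ=275.7° here. β=32.6, B=39.1. 30·(0.8338 − sin(2π·0.8338)/(2π)) = 29.1413 → s = 69.1413
radial distance = base radius + s = 40 + 69.1413 = 109.1413

109.1413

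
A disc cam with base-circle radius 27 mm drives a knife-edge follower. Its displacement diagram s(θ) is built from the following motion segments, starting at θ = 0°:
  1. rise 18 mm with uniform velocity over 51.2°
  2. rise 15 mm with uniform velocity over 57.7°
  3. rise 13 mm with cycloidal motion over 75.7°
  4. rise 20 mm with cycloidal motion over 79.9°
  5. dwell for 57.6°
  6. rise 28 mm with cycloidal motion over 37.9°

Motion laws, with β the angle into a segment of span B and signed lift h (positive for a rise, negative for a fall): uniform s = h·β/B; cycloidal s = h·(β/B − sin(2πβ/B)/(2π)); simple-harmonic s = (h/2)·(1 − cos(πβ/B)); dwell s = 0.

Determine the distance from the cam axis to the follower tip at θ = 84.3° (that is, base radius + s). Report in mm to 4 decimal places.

seg 1 [0°–51.2°] uniform, h=18: full span → s += 18 → s = 18.0000
seg 2 [51.2°–108.9°] uniform, h=15: θ=84.3° here. β=33.1, B=57.7. 15·33.1/57.7 = 8.6049 → s = 26.6049
radial distance = base radius + s = 27 + 26.6049 = 53.6049

53.6049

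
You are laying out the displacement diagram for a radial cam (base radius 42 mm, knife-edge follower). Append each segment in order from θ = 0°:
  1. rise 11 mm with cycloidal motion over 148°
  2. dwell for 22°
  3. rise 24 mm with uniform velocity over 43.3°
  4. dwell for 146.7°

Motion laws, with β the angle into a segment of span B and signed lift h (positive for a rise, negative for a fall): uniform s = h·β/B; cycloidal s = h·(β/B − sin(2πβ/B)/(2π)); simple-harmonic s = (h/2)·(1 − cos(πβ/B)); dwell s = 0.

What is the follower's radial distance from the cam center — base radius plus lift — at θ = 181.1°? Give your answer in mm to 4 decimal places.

seg 1 [0°–148°] cycloidal, h=11: full span → s += 11 → s = 11.0000
seg 2 [148°–170°] dwell: s stays 11.0000
seg 3 [170°–213.3°] uniform, h=24: θ=181.1° here. β=11.1, B=43.3. 24·11.1/43.3 = 6.1524 → s = 17.1524
radial distance = base radius + s = 42 + 17.1524 = 59.1524

59.1524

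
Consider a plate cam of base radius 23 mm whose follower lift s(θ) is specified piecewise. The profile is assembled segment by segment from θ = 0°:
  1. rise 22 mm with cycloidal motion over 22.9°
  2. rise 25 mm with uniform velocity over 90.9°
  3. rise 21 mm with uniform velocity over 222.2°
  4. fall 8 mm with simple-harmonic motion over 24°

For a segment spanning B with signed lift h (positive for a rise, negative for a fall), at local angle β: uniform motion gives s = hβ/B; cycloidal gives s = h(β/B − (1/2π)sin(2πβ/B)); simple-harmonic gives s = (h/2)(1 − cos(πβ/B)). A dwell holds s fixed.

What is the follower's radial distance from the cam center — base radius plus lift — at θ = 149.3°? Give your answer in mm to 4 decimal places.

seg 1 [0°–22.9°] cycloidal, h=22: full span → s += 22 → s = 22.0000
seg 2 [22.9°–113.8°] uniform, h=25: full span → s += 25 → s = 47.0000
seg 3 [113.8°–336°] uniform, h=21: θ=149.3° here. β=35.5, B=222.2. 21·35.5/222.2 = 3.3551 → s = 50.3551
radial distance = base radius + s = 23 + 50.3551 = 73.3551

73.3551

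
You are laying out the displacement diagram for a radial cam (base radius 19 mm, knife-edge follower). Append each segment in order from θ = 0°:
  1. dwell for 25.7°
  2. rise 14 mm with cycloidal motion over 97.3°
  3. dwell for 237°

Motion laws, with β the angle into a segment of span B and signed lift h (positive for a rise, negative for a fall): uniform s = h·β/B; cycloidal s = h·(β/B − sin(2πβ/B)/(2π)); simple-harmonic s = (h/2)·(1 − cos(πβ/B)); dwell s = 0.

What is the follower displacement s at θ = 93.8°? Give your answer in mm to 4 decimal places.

seg 1 [0°–25.7°] dwell: s stays 0.0000
seg 2 [25.7°–123°] cycloidal, h=14: θ=93.8° here. β=68.1, B=97.3. 14·(0.6999 − sin(2π·0.6999)/(2π)) = 11.9172 → s = 11.9172

11.9172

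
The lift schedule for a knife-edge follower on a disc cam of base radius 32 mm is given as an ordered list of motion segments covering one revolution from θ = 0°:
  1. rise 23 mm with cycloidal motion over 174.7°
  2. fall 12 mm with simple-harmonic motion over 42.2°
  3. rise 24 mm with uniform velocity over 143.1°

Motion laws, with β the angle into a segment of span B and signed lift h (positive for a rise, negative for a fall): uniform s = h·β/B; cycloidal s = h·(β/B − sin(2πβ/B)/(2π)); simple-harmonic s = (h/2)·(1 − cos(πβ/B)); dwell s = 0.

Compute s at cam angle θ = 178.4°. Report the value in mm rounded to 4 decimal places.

seg 1 [0°–174.7°] cycloidal, h=23: full span → s += 23 → s = 23.0000
seg 2 [174.7°–216.9°] simple-harmonic, h=-12: θ=178.4° here. β=3.7, B=42.2. -12/2·(1 − cos(π·0.0877)) = -0.2262 → s = 22.7738

22.7738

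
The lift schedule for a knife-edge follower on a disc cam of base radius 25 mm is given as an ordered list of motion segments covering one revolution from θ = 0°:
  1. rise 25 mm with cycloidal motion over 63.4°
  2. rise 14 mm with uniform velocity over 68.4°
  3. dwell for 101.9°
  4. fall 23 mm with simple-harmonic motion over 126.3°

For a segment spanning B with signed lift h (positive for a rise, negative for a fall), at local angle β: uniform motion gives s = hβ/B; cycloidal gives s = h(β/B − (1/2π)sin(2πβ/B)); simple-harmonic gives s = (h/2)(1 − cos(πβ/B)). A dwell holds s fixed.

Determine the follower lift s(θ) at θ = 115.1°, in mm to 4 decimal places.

seg 1 [0°–63.4°] cycloidal, h=25: full span → s += 25 → s = 25.0000
seg 2 [63.4°–131.8°] uniform, h=14: θ=115.1° here. β=51.7, B=68.4. 14·51.7/68.4 = 10.5819 → s = 35.5819

35.5819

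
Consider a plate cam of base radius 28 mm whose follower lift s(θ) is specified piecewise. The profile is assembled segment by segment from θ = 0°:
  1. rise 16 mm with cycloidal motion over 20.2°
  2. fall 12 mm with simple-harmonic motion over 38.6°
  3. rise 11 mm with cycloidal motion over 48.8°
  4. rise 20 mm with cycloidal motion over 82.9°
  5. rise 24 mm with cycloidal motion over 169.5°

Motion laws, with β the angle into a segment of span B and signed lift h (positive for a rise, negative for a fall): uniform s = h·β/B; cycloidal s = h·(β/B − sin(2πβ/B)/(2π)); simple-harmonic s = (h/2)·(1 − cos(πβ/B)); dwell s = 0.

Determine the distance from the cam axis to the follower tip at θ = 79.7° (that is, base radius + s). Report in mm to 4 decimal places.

seg 1 [0°–20.2°] cycloidal, h=16: full span → s += 16 → s = 16.0000
seg 2 [20.2°–58.8°] simple-harmonic, h=-12: full span → s += -12 → s = 4.0000
seg 3 [58.8°–107.6°] cycloidal, h=11: θ=79.7° here. β=20.9, B=48.8. 11·(0.4283 − sin(2π·0.4283)/(2π)) = 3.9486 → s = 7.9486
radial distance = base radius + s = 28 + 7.9486 = 35.9486

35.9486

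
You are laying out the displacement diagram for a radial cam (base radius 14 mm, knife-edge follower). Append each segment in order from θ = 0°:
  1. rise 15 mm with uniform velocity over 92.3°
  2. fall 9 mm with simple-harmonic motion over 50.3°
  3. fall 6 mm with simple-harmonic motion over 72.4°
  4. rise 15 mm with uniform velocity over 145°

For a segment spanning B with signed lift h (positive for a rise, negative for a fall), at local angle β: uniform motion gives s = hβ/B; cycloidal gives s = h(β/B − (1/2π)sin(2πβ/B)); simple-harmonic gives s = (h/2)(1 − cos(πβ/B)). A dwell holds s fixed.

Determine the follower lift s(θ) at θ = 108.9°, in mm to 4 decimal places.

seg 1 [0°–92.3°] uniform, h=15: full span → s += 15 → s = 15.0000
seg 2 [92.3°–142.6°] simple-harmonic, h=-9: θ=108.9° here. β=16.6, B=50.3. -9/2·(1 − cos(π·0.3300)) = -2.2096 → s = 12.7904

12.7904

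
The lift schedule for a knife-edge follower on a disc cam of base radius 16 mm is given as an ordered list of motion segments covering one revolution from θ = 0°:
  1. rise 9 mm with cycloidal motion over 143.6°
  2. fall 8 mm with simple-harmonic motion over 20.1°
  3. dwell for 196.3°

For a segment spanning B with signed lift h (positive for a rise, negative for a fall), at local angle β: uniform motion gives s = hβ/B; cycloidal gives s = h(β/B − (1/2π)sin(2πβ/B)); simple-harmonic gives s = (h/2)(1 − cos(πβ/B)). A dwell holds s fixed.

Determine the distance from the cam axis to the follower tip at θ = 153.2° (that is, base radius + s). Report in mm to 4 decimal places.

seg 1 [0°–143.6°] cycloidal, h=9: full span → s += 9 → s = 9.0000
seg 2 [143.6°–163.7°] simple-harmonic, h=-8: θ=153.2° here. β=9.6, B=20.1. -8/2·(1 − cos(π·0.4776)) = -3.7189 → s = 5.2811
radial distance = base radius + s = 16 + 5.2811 = 21.2811

21.2811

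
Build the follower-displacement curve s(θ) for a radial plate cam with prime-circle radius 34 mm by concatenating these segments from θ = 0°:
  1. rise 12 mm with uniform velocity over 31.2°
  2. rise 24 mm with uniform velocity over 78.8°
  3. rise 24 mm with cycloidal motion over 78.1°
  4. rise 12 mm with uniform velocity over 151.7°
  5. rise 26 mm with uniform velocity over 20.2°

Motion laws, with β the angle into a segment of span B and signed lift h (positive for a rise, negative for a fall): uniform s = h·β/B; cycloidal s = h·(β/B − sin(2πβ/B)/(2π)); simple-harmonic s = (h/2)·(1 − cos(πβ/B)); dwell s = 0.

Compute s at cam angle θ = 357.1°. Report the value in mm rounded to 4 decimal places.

seg 1 [0°–31.2°] uniform, h=12: full span → s += 12 → s = 12.0000
seg 2 [31.2°–110°] uniform, h=24: full span → s += 24 → s = 36.0000
seg 3 [110°–188.1°] cycloidal, h=24: full span → s += 24 → s = 60.0000
seg 4 [188.1°–339.8°] uniform, h=12: full span → s += 12 → s = 72.0000
seg 5 [339.8°–360°] uniform, h=26: θ=357.1° here. β=17.3, B=20.2. 26·17.3/20.2 = 22.2673 → s = 94.2673

94.2673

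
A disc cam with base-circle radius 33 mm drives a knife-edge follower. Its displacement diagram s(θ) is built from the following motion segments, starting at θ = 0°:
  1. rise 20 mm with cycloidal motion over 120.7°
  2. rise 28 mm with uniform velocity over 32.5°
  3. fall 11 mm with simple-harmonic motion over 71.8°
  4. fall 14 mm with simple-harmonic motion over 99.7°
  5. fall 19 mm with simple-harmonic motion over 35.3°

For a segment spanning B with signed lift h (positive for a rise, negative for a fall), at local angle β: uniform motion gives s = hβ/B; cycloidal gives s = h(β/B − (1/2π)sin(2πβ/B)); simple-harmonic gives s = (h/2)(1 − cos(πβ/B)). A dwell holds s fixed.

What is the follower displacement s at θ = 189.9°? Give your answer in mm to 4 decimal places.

seg 1 [0°–120.7°] cycloidal, h=20: full span → s += 20 → s = 20.0000
seg 2 [120.7°–153.2°] uniform, h=28: full span → s += 28 → s = 48.0000
seg 3 [153.2°–225°] simple-harmonic, h=-11: θ=189.9° here. β=36.7, B=71.8. -11/2·(1 − cos(π·0.5111)) = -5.6925 → s = 42.3075

42.3075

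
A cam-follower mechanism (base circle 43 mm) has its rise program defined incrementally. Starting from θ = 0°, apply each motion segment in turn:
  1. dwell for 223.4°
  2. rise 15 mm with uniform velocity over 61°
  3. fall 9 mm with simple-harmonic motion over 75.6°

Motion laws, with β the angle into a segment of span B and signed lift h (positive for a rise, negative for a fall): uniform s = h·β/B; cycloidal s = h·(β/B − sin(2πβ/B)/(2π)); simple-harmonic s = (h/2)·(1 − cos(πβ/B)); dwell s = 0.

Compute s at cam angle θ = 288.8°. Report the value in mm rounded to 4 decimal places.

seg 1 [0°–223.4°] dwell: s stays 0.0000
seg 2 [223.4°–284.4°] uniform, h=15: full span → s += 15 → s = 15.0000
seg 3 [284.4°–360°] simple-harmonic, h=-9: θ=288.8° here. β=4.4, B=75.6. -9/2·(1 − cos(π·0.0582)) = -0.0750 → s = 14.9250

14.9250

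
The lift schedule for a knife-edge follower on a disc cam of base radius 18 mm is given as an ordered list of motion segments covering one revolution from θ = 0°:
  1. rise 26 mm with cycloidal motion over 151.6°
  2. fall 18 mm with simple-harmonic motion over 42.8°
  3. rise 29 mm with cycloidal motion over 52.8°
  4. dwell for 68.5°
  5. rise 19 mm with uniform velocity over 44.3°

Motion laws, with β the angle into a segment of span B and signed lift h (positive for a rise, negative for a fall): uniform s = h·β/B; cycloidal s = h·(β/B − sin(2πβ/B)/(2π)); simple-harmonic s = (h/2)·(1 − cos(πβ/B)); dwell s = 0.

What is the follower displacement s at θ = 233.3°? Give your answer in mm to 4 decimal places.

seg 1 [0°–151.6°] cycloidal, h=26: full span → s += 26 → s = 26.0000
seg 2 [151.6°–194.4°] simple-harmonic, h=-18: full span → s += -18 → s = 8.0000
seg 3 [194.4°–247.2°] cycloidal, h=29: θ=233.3° here. β=38.9, B=52.8. 29·(0.7367 − sin(2π·0.7367)/(2π)) = 25.9650 → s = 33.9650

33.9650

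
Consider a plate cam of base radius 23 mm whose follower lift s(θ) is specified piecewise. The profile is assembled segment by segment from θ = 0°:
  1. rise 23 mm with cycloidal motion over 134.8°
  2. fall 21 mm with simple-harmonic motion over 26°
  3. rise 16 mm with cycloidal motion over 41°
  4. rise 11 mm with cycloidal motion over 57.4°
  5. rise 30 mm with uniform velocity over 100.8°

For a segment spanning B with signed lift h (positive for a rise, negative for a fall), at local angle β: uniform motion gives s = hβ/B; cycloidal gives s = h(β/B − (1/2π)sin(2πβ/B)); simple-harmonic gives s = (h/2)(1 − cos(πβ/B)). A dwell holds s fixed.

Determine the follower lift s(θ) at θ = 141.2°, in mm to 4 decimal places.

seg 1 [0°–134.8°] cycloidal, h=23: full span → s += 23 → s = 23.0000
seg 2 [134.8°–160.8°] simple-harmonic, h=-21: θ=141.2° here. β=6.4, B=26. -21/2·(1 − cos(π·0.2462)) = -2.9862 → s = 20.0138

20.0138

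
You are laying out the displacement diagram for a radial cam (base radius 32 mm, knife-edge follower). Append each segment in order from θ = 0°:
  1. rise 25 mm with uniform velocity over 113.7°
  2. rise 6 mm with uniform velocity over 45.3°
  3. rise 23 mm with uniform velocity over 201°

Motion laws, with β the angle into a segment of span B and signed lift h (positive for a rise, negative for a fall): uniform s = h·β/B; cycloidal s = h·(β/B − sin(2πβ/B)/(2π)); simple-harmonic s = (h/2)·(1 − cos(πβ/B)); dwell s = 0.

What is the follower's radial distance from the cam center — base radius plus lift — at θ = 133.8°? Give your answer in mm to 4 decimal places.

seg 1 [0°–113.7°] uniform, h=25: full span → s += 25 → s = 25.0000
seg 2 [113.7°–159°] uniform, h=6: θ=133.8° here. β=20.1, B=45.3. 6·20.1/45.3 = 2.6623 → s = 27.6623
radial distance = base radius + s = 32 + 27.6623 = 59.6623

59.6623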